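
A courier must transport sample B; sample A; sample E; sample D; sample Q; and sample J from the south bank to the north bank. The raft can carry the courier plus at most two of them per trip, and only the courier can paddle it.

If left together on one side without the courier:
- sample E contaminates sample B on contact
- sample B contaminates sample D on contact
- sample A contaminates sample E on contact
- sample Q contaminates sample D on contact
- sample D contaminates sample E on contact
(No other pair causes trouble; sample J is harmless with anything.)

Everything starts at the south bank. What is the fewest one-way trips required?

9

Counting alone: the courier can take at most 2 across per trip to the north bank, so moving all 6 needs at least 3 loaded trips out, with a return between consecutive ones — at least 5 crossings.
The safety rule pushes this higher. Following every safe sequence of crossings, the most of the 6 that can be at the north bank as the raft arrives there on crossings 5, 7 is 4, 5 respectively — never all 6.
So no plan with fewer than 9 crossings exists, and this one achieves 9:
1. Courier goes to the north bank with sample D and sample E.
2. Courier goes back to the south bank with sample E.
3. Courier goes to the north bank with sample A and sample B.
4. Courier goes back to the south bank with sample B.
5. Courier goes to the north bank with sample B and sample Q.
6. Courier goes back to the south bank with sample D.
7. Courier goes to the north bank with sample E and sample J.
8. Courier goes back to the south bank with sample E.
9. Courier goes to the north bank with sample D and sample E.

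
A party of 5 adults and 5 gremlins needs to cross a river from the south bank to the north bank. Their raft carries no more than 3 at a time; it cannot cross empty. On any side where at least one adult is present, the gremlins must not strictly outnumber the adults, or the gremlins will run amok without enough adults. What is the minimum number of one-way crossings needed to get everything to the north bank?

11

Counting alone: each trip to the north bank takes at most 3 across and each return brings at least 1 back, so after t trips out (and t−1 returns) at most 3t − (t−1) of the 10 are across; that first reaches 10 at t = 5, so at least 9 crossings are needed.
The safety rule pushes this higher. Following every safe sequence of crossings, the most of the 10 that can be at the north bank as the raft arrives there on crossing 9 is 9 — never all 10.
So no plan with fewer than 11 crossings exists, and this one achieves 11:
1. 2 gremlins → the north bank.  (the south bank: 5A 3G; the north bank: 0A 2G)
2. 1 gremlin ← the south bank.  (the south bank: 5A 4G; the north bank: 0A 1G)
3. 3 gremlins → the north bank.  (the south bank: 5A 1G; the north bank: 0A 4G)
4. 1 gremlin ← the south bank.  (the south bank: 5A 2G; the north bank: 0A 3G)
5. 3 adults → the north bank.  (the south bank: 2A 2G; the north bank: 3A 3G)
6. 1 adult and 1 gremlin ← the south bank.  (the south bank: 3A 3G; the north bank: 2A 2G)
7. 3 adults → the north bank.  (the south bank: 0A 3G; the north bank: 5A 2G)
8. 1 gremlin ← the south bank.  (the south bank: 0A 4G; the north bank: 5A 1G)
9. 2 gremlins → the north bank.  (the south bank: 0A 2G; the north bank: 5A 3G)
10. 1 gremlin ← the south bank.  (the south bank: 0A 3G; the north bank: 5A 2G)
11. 3 gremlins → the north bank.  (the south bank: 0A 0G; the north bank: 5A 5G)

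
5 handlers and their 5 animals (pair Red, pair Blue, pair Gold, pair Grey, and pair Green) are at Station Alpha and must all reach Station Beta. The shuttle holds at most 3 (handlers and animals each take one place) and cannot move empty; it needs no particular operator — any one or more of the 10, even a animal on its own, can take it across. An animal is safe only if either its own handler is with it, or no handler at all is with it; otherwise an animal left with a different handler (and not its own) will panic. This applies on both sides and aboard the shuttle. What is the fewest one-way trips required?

Counting alone: each trip to Station Beta takes at most 3 across and each return brings at least 1 back, so after t trips out (and t−1 returns) at most 3t − (t−1) of the 10 are across; that first reaches 10 at t = 5, so at least 9 crossings are needed.
The safety rule pushes this higher. Following every safe sequence of crossings, the most of the 10 that can be at Station Beta as the shuttle arrives there on crossing 9 is 9 — never all 10.
So no plan with fewer than 11 crossings exists, and this one achieves 11:
1. animal Red and handler Red cross → Station Beta.
2. handler Red crosses ← Station Alpha.
3. animal Blue, animal Gold, and animal Grey cross → Station Beta.
4. animal Red crosses ← Station Alpha.
5. handler Blue, handler Gold, and handler Grey cross → Station Beta.
6. animal Blue and handler Blue cross ← Station Alpha.
7. handler Blue, handler Green, and handler Red cross → Station Beta.
8. animal Gold crosses ← Station Alpha.
9. animal Blue and animal Red cross → Station Beta.
10. animal Red crosses ← Station Alpha.
11. animal Gold, animal Green, and animal Red cross → Station Beta.

11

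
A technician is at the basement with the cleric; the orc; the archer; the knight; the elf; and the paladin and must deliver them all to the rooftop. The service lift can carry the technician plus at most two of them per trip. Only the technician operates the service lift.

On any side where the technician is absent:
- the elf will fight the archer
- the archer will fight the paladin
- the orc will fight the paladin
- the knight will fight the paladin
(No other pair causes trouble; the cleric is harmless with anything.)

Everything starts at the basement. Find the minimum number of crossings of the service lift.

7

Counting alone: the technician can take at most 2 across per trip to the rooftop, so moving all 6 needs at least 3 loaded trips out, with a return between consecutive ones — at least 5 crossings.
The safety rule pushes this higher. Following every safe sequence of crossings, the most of the 6 that can be at the rooftop as the service lift arrives there on crossing 5 is 5 — never all 6.
So no plan with fewer than 7 crossings exists, and this one achieves 7:
1. Technician goes to the rooftop with the archer and the paladin.  [the basement: the cleric, the elf, the knight, the orc | the rooftop: the archer, the paladin]
2. Technician goes back to the basement with the archer.  [the basement: the archer, the cleric, the elf, the knight, the orc | the rooftop: the paladin]
3. Technician goes to the rooftop with the archer and the cleric.  [the basement: the elf, the knight, the orc | the rooftop: the archer, the cleric, the paladin]
4. Technician goes back to the basement with the paladin.  [the basement: the elf, the knight, the orc, the paladin | the rooftop: the archer, the cleric]
5. Technician goes to the rooftop with the knight and the orc.  [the basement: the elf, the paladin | the rooftop: the archer, the cleric, the knight, the orc]
6. Technician goes back to the basement alone.  [the basement: the elf, the paladin | the rooftop: the archer, the cleric, the knight, the orc]
7. Technician goes to the rooftop with the elf and the paladin.  [the basement: — | the rooftop: the archer, the cleric, the elf, the knight, the orc, the paladin]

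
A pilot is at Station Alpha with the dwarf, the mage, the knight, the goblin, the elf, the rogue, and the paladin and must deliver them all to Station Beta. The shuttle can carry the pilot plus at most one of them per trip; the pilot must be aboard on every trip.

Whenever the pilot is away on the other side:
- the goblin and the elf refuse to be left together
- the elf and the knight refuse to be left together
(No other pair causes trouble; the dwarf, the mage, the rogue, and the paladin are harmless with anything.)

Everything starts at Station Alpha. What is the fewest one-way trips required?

Counting alone: the pilot can take at most 1 across per trip to Station Beta, so moving all 7 needs at least 7 loaded trips out, with a return between consecutive ones — at least 13 crossings.
The safety rule pushes this higher. Following every safe sequence of crossings, the most of the 7 that can be at Station Beta as the shuttle arrives there on crossing 13 is 6 — never all 7.
So no plan with fewer than 15 crossings exists, and this one achieves 15:
1. Pilot goes to Station Beta with the elf.
2. Pilot goes back to Station Alpha alone.
3. Pilot goes to Station Beta with the dwarf.
4. Pilot goes back to Station Alpha alone.
5. Pilot goes to Station Beta with the mage.
6. Pilot goes back to Station Alpha alone.
7. Pilot goes to Station Beta with the knight.
8. Pilot goes back to Station Alpha with the elf.
9. Pilot goes to Station Beta with the goblin.
10. Pilot goes back to Station Alpha alone.
11. Pilot goes to Station Beta with the rogue.
12. Pilot goes back to Station Alpha alone.
13. Pilot goes to Station Beta with the paladin.
14. Pilot goes back to Station Alpha alone.
15. Pilot goes to Station Beta with the elf.

15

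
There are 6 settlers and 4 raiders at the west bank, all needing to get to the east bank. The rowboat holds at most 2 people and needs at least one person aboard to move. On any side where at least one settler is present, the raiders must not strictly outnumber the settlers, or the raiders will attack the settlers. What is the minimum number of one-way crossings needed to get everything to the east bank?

17

Counting alone: each trip to the east bank takes at most 2 across and each return brings at least 1 back, so after t trips out (and t−1 returns) at most 2t − (t−1) of the 10 are across; that first reaches 10 at t = 9, so at least 17 crossings are needed.
The plan below uses exactly 17 crossings, so it is optimal:
1. 2 raiders → the east bank.  (the west bank: 6S 2R; the east bank: 0S 2R)
2. 1 raider ← the west bank.  (the west bank: 6S 3R; the east bank: 0S 1R)
3. 2 raiders → the east bank.  (the west bank: 6S 1R; the east bank: 0S 3R)
4. 1 raider ← the west bank.  (the west bank: 6S 2R; the east bank: 0S 2R)
5. 2 settlers → the east bank.  (the west bank: 4S 2R; the east bank: 2S 2R)
6. 1 raider ← the west bank.  (the west bank: 4S 3R; the east bank: 2S 1R)
7. 1 settler and 1 raider → the east bank.  (the west bank: 3S 2R; the east bank: 3S 2R)
8. 1 raider ← the west bank.  (the west bank: 3S 3R; the east bank: 3S 1R)
9. 2 raiders → the east bank.  (the west bank: 3S 1R; the east bank: 3S 3R)
10. 1 raider ← the west bank.  (the west bank: 3S 2R; the east bank: 3S 2R)
11. 1 settler and 1 raider → the east bank.  (the west bank: 2S 1R; the east bank: 4S 3R)
12. 1 raider ← the west bank.  (the west bank: 2S 2R; the east bank: 4S 2R)
13. 2 raiders → the east bank.  (the west bank: 2S 0R; the east bank: 4S 4R)
14. 1 raider ← the west bank.  (the west bank: 2S 1R; the east bank: 4S 3R)
15. 1 settler and 1 raider → the east bank.  (the west bank: 1S 0R; the east bank: 5S 4R)
16. 1 raider ← the west bank.  (the west bank: 1S 1R; the east bank: 5S 3R)
17. 1 settler and 1 raider → the east bank.  (the west bank: 0S 0R; the east bank: 6S 4R)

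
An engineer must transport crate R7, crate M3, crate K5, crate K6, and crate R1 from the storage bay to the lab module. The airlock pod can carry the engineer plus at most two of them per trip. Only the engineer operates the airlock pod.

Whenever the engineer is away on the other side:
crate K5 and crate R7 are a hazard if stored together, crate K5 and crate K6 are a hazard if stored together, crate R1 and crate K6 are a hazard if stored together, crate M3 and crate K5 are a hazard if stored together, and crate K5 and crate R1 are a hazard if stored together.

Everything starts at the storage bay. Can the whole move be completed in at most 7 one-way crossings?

Yes

Yes — this plan uses 7 crossings (≤ 7):
1. Engineer goes to the lab module with crate K5 and crate K6.
2. Engineer goes back to the storage bay with crate K5.
3. Engineer goes to the lab module with crate K5 and crate R7.
4. Engineer goes back to the storage bay with crate K5.
5. Engineer goes to the lab module with crate K5 and crate M3.
6. Engineer goes back to the storage bay with crate K5.
7. Engineer goes to the lab module with crate K5 and crate R1.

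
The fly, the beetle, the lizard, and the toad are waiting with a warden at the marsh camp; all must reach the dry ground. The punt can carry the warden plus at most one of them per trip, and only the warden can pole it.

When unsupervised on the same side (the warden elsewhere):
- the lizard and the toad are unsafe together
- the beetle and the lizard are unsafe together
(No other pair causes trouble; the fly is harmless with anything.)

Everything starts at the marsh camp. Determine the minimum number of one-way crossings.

9

Counting alone: the warden can take at most 1 across per trip to the dry ground, so moving all 4 needs at least 4 loaded trips out, with a return between consecutive ones — at least 7 crossings.
The safety rule pushes this higher. Following every safe sequence of crossings, the most of the 4 that can be at the dry ground as the punt arrives there on crossing 7 is 3 — never all 4.
So no plan with fewer than 9 crossings exists, and this one achieves 9:
1. Warden goes to the dry ground with the lizard.
2. Warden goes back to the marsh camp alone.
3. Warden goes to the dry ground with the fly.
4. Warden goes back to the marsh camp alone.
5. Warden goes to the dry ground with the beetle.
6. Warden goes back to the marsh camp with the lizard.
7. Warden goes to the dry ground with the toad.
8. Warden goes back to the marsh camp alone.
9. Warden goes to the dry ground with the lizard.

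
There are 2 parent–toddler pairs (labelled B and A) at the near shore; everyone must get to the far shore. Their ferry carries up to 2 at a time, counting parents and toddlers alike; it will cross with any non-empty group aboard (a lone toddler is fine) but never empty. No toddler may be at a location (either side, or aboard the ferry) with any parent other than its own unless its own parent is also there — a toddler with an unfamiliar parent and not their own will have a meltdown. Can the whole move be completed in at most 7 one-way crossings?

Yes — this plan uses 5 crossings (≤ 7):
1. parent B and toddler B cross → the far shore.
2. parent B crosses ← the near shore.
3. parent A and parent B cross → the far shore.
4. parent A crosses ← the near shore.
5. parent A and toddler A cross → the far shore.

Yes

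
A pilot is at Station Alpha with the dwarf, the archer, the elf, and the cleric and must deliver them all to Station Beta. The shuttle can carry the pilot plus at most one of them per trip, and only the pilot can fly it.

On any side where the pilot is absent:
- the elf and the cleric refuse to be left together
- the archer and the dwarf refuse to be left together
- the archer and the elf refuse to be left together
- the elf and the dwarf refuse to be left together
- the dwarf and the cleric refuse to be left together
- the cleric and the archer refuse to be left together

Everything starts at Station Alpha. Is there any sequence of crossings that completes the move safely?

No

Whatever the first load, the items left behind include a forbidden pair without the pilot. No opening move is safe, so no plan exists.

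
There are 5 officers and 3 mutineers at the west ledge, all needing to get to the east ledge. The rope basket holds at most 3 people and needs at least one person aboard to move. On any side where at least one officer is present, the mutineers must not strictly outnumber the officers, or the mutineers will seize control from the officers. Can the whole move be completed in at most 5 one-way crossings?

Counting alone: each trip to the east ledge takes at most 3 across and each return brings at least 1 back, so after t trips out (and t−1 returns) at most 3t − (t−1) of the 8 are across; that first reaches 8 at t = 4, so at least 7 crossings are needed.
Since 5 < 7, 5 crossings cannot be enough. (The shortest complete plan in fact takes 7:)
1. 2 mutineers → the east ledge.  (the west ledge: 5O 1M; the east ledge: 0O 2M)
2. 1 mutineer ← the west ledge.  (the west ledge: 5O 2M; the east ledge: 0O 1M)
3. 2 officers and 1 mutineer → the east ledge.  (the west ledge: 3O 1M; the east ledge: 2O 2M)
4. 1 mutineer ← the west ledge.  (the west ledge: 3O 2M; the east ledge: 2O 1M)
5. 1 officer and 2 mutineers → the east ledge.  (the west ledge: 2O 0M; the east ledge: 3O 3M)
6. 1 mutineer ← the west ledge.  (the west ledge: 2O 1M; the east ledge: 3O 2M)
7. 2 officers and 1 mutineer → the east ledge.  (the west ledge: 0O 0M; the east ledge: 5O 3M)

No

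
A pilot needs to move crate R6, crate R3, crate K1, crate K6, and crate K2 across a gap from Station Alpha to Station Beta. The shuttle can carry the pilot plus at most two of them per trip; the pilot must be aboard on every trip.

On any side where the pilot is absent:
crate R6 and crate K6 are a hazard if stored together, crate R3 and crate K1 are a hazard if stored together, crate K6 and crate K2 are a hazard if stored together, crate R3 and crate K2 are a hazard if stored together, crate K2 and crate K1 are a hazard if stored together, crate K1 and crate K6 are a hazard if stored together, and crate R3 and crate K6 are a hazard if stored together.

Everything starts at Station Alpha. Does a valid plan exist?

No

Whatever the first load, the items left behind include a forbidden pair without the pilot. No opening move is safe, so no plan exists.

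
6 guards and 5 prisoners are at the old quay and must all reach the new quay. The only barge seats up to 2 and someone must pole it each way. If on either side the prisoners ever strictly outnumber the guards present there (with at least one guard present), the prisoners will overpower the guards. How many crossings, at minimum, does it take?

Counting alone: each trip to the new quay takes at most 2 across and each return brings at least 1 back, so after t trips out (and t−1 returns) at most 2t − (t−1) of the 11 are across; that first reaches 11 at t = 10, so at least 19 crossings are needed.
The plan below uses exactly 19 crossings, so it is optimal:
1. 2 prisoners → the new quay.  (the old quay: 6G 3P; the new quay: 0G 2P)
2. 1 prisoner ← the old quay.  (the old quay: 6G 4P; the new quay: 0G 1P)
3. 2 prisoners → the new quay.  (the old quay: 6G 2P; the new quay: 0G 3P)
4. 1 prisoner ← the old quay.  (the old quay: 6G 3P; the new quay: 0G 2P)
5. 2 guards → the new quay.  (the old quay: 4G 3P; the new quay: 2G 2P)
6. 1 prisoner ← the old quay.  (the old quay: 4G 4P; the new quay: 2G 1P)
7. 1 guard and 1 prisoner → the new quay.  (the old quay: 3G 3P; the new quay: 3G 2P)
8. 1 guard ← the old quay.  (the old quay: 4G 3P; the new quay: 2G 2P)
9. 1 guard and 1 prisoner → the new quay.  (the old quay: 3G 2P; the new quay: 3G 3P)
10. 1 prisoner ← the old quay.  (the old quay: 3G 3P; the new quay: 3G 2P)
11. 1 guard and 1 prisoner → the new quay.  (the old quay: 2G 2P; the new quay: 4G 3P)
12. 1 guard ← the old quay.  (the old quay: 3G 2P; the new quay: 3G 3P)
13. 1 guard and 1 prisoner → the new quay.  (the old quay: 2G 1P; the new quay: 4G 4P)
14. 1 prisoner ← the old quay.  (the old quay: 2G 2P; the new quay: 4G 3P)
15. 1 guard and 1 prisoner → the new quay.  (the old quay: 1G 1P; the new quay: 5G 4P)
16. 1 guard ← the old quay.  (the old quay: 2G 1P; the new quay: 4G 4P)
17. 1 guard and 1 prisoner → the new quay.  (the old quay: 1G 0P; the new quay: 5G 5P)
18. 1 prisoner ← the old quay.  (the old quay: 1G 1P; the new quay: 5G 4P)
19. 1 guard and 1 prisoner → the new quay.  (the old quay: 0G 0P; the new quay: 6G 5P)

19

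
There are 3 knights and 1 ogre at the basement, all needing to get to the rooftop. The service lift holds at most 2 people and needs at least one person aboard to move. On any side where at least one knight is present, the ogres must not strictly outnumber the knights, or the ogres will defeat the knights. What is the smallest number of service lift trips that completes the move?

5

Counting alone: each trip to the rooftop takes at most 2 across and each return brings at least 1 back, so after t trips out (and t−1 returns) at most 2t − (t−1) of the 4 are across; that first reaches 4 at t = 3, so at least 5 crossings are needed.
The plan below uses exactly 5 crossings, so it is optimal:
1. 1 knight and 1 ogre → the rooftop.  (the basement: 2K 0O; the rooftop: 1K 1O)
2. 1 ogre ← the basement.  (the basement: 2K 1O; the rooftop: 1K 0O)
3. 1 knight and 1 ogre → the rooftop.  (the basement: 1K 0O; the rooftop: 2K 1O)
4. 1 ogre ← the basement.  (the basement: 1K 1O; the rooftop: 2K 0O)
5. 1 knight and 1 ogre → the rooftop.  (the basement: 0K 0O; the rooftop: 3K 1O)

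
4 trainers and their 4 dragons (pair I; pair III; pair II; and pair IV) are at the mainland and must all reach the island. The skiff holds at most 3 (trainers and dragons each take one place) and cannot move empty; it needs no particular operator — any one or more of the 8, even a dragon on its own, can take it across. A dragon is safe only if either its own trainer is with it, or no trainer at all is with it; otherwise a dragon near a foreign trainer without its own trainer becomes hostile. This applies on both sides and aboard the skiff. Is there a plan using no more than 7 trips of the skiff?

No

Counting alone: each trip to the island takes at most 3 across and each return brings at least 1 back, so after t trips out (and t−1 returns) at most 3t − (t−1) of the 8 are across; that first reaches 8 at t = 4, so at least 7 crossings are needed.
The safety rule pushes this higher. Following every safe sequence of crossings, the most of the 8 that can be at the island as the skiff arrives there on crossing 7 is 7 — never all 8.
So the move cannot be finished within 7 crossings. (The shortest complete plan takes 9:)
1. dragon I and trainer I cross → the island.
2. trainer I crosses ← the mainland.
3. dragon III, trainer I, and trainer III cross → the island.
4. dragon I and trainer I cross ← the mainland.
5. trainer I, trainer II, and trainer IV cross → the island.
6. dragon III crosses ← the mainland.
7. dragon I and dragon III cross → the island.
8. dragon I crosses ← the mainland.
9. dragon I, dragon II, and dragon IV cross → the island.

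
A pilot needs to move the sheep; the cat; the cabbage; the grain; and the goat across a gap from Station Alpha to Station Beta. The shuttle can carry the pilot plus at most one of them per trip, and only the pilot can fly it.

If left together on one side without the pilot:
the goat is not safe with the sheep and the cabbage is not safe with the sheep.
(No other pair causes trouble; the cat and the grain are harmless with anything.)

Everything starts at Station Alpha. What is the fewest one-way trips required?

Counting alone: the pilot can take at most 1 across per trip to Station Beta, so moving all 5 needs at least 5 loaded trips out, with a return between consecutive ones — at least 9 crossings.
The safety rule pushes this higher. Following every safe sequence of crossings, the most of the 5 that can be at Station Beta as the shuttle arrives there on crossing 9 is 4 — never all 5.
So no plan with fewer than 11 crossings exists, and this one achieves 11:
1. Pilot goes to Station Beta with the sheep.
2. Pilot goes back to Station Alpha alone.
3. Pilot goes to Station Beta with the cat.
4. Pilot goes back to Station Alpha alone.
5. Pilot goes to Station Beta with the cabbage.
6. Pilot goes back to Station Alpha with the sheep.
7. Pilot goes to Station Beta with the goat.
8. Pilot goes back to Station Alpha alone.
9. Pilot goes to Station Beta with the grain.
10. Pilot goes back to Station Alpha alone.
11. Pilot goes to Station Beta with the sheep.

11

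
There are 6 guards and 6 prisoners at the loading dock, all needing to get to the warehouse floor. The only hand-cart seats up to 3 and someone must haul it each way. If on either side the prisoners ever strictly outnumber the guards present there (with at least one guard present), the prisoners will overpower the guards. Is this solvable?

Following every safe sequence of crossings from the start, the most of the 12 that can be at the warehouse floor as the hand-cart arrives there on crossings 1, 3, 5 is 3, 5, 6 respectively; the best ever achieved is 6 of 12.
From crossing 7 on, no configuration arises that was not already reachable earlier: only 17 distinct safe configurations (who is on which side, and where the hand-cart is) can ever be reached, none of them has everyone across, and every continuation just revisits them. They are: 0 guards + 0 prisoners across (hand-cart back at the start); 0 guards + 1 prisoner across (hand-cart there); 0 guards + 1 prisoner across (hand-cart back at the start); 0 guards + 2 prisoners across (hand-cart there); 0 guards + 2 prisoners across (hand-cart back at the start); 0 guards + 3 prisoners across (hand-cart there); 0 guards + 3 prisoners across (hand-cart back at the start); 0 guards + 4 prisoners across (hand-cart there); 0 guards + 4 prisoners across (hand-cart back at the start); 0 guards + 5 prisoners across (hand-cart there); 0 guards + 5 prisoners across (hand-cart back at the start); 0 guards + 6 prisoners across (hand-cart there); 1 guard + 1 prisoner across (hand-cart there); 1 guard + 1 prisoner across (hand-cart back at the start); 2 guards + 2 prisoners across (hand-cart there); 2 guards + 2 prisoners across (hand-cart back at the start); 3 guards + 3 prisoners across (hand-cart there). So no valid plan exists.

No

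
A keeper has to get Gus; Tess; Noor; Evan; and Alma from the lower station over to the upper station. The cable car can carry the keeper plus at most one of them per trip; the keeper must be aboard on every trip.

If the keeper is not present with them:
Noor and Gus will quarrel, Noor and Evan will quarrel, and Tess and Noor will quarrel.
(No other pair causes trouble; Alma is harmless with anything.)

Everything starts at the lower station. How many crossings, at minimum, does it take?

Following every safe sequence of crossings from the start, the most of the 5 that can be at the upper station as the cable car arrives there on crossings 1, 3, 5 is 1, 2, 3 respectively; the best ever achieved is 3 of 5.
From crossing 7 on, no configuration arises that was not already reachable earlier: only 18 distinct safe configurations (who is on which side, and where the cable car is) can ever be reached, none of them has everyone across, and every continuation just revisits them. So no valid plan exists.

impossible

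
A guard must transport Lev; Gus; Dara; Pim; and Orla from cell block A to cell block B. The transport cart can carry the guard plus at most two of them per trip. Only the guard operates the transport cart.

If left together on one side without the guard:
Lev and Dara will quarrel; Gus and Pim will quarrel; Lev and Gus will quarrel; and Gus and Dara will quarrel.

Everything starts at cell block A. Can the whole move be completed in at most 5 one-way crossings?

No

Counting alone: the guard can take at most 2 across per trip to cell block B, so moving all 5 needs at least 3 loaded trips out, with a return between consecutive ones — at least 5 crossings.
The safety rule pushes this higher. Following every safe sequence of crossings, the most of the 5 that can be at cell block B as the transport cart arrives there on crossing 5 is 4 — never all 5.
So the move cannot be finished within 5 crossings. (The shortest complete plan takes 7:)
1. Guard goes to cell block B with Gus and Lev.  [cell block A: Dara, Orla, Pim | cell block B: Gus, Lev]
2. Guard goes back to cell block A with Lev.  [cell block A: Dara, Lev, Orla, Pim | cell block B: Gus]
3. Guard goes to cell block B with Lev and Pim.  [cell block A: Dara, Orla | cell block B: Gus, Lev, Pim]
4. Guard goes back to cell block A with Gus.  [cell block A: Dara, Gus, Orla | cell block B: Lev, Pim]
5. Guard goes to cell block B with Gus and Orla.  [cell block A: Dara | cell block B: Gus, Lev, Orla, Pim]
6. Guard goes back to cell block A with Gus.  [cell block A: Dara, Gus | cell block B: Lev, Orla, Pim]
7. Guard goes to cell block B with Dara and Gus.  [cell block A: — | cell block B: Dara, Gus, Lev, Orla, Pim]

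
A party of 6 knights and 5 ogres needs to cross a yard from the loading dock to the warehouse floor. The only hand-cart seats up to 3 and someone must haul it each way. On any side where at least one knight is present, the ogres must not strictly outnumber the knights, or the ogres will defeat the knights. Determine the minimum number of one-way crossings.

Counting alone: each trip to the warehouse floor takes at most 3 across and each return brings at least 1 back, so after t trips out (and t−1 returns) at most 3t − (t−1) of the 11 are across; that first reaches 11 at t = 5, so at least 9 crossings are needed.
The plan below uses exactly 9 crossings, so it is optimal:
1. 3 ogres → the warehouse floor.  (the loading dock: 6K 2O; the warehouse floor: 0K 3O)
2. 1 ogre ← the loading dock.  (the loading dock: 6K 3O; the warehouse floor: 0K 2O)
3. 3 knights → the warehouse floor.  (the loading dock: 3K 3O; the warehouse floor: 3K 2O)
4. 1 knight ← the loading dock.  (the loading dock: 4K 3O; the warehouse floor: 2K 2O)
5. 2 knights and 1 ogre → the warehouse floor.  (the loading dock: 2K 2O; the warehouse floor: 4K 3O)
6. 1 knight ← the loading dock.  (the loading dock: 3K 2O; the warehouse floor: 3K 3O)
7. 2 knights and 1 ogre → the warehouse floor.  (the loading dock: 1K 1O; the warehouse floor: 5K 4O)
8. 1 knight ← the loading dock.  (the loading dock: 2K 1O; the warehouse floor: 4K 4O)
9. 2 knights and 1 ogre → the warehouse floor.  (the loading dock: 0K 0O; the warehouse floor: 6K 5O)

9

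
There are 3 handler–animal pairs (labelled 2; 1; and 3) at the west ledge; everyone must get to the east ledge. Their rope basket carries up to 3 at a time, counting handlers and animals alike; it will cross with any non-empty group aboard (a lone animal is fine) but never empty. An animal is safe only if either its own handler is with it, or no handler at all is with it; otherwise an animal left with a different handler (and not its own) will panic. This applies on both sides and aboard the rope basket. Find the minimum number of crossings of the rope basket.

Counting alone: each trip to the east ledge takes at most 3 across and each return brings at least 1 back, so after t trips out (and t−1 returns) at most 3t − (t−1) of the 6 are across; that first reaches 6 at t = 3, so at least 5 crossings are needed.
The plan below uses exactly 5 crossings, so it is optimal:
1. animal 2 and handler 2 cross → the east ledge.
2. handler 2 crosses ← the west ledge.
3. handler 1, handler 2, and handler 3 cross → the east ledge.
4. animal 2 crosses ← the west ledge.
5. animal 1, animal 2, and animal 3 cross → the east ledge.

5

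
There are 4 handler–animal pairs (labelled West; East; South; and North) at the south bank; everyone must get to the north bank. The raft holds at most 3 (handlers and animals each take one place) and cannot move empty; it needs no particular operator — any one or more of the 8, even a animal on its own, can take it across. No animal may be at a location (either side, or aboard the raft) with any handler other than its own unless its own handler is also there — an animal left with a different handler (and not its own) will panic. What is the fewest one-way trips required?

Counting alone: each trip to the north bank takes at most 3 across and each return brings at least 1 back, so after t trips out (and t−1 returns) at most 3t − (t−1) of the 8 are across; that first reaches 8 at t = 4, so at least 7 crossings are needed.
The safety rule pushes this higher. Following every safe sequence of crossings, the most of the 8 that can be at the north bank as the raft arrives there on crossing 7 is 7 — never all 8.
So no plan with fewer than 9 crossings exists, and this one achieves 9:
1. animal West and handler West cross → the north bank.
2. handler West crosses ← the south bank.
3. animal East, handler East, and handler West cross → the north bank.
4. animal West and handler West cross ← the south bank.
5. handler North, handler South, and handler West cross → the north bank.
6. animal East crosses ← the south bank.
7. animal East and animal West cross → the north bank.
8. animal West crosses ← the south bank.
9. animal North, animal South, and animal West cross → the north bank.

9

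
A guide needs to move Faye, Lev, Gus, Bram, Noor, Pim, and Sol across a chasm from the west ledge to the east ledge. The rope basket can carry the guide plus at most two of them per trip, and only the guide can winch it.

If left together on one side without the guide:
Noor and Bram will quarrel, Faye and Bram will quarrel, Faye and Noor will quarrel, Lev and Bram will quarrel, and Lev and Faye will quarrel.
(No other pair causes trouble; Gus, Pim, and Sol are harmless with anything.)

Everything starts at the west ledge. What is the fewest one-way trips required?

Counting alone: the guide can take at most 2 across per trip to the east ledge, so moving all 7 needs at least 4 loaded trips out, with a return between consecutive ones — at least 7 crossings.
The safety rule pushes this higher. Following every safe sequence of crossings, the most of the 7 that can be at the east ledge as the rope basket arrives there on crossings 7, 9 is 5, 6 respectively — never all 7.
So no plan with fewer than 11 crossings exists, and this one achieves 11:
1. Guide goes to the east ledge with Bram and Faye.
2. Guide goes back to the west ledge with Faye.
3. Guide goes to the east ledge with Faye and Gus.
4. Guide goes back to the west ledge with Faye.
5. Guide goes to the east ledge with Faye and Pim.
6. Guide goes back to the west ledge with Faye.
7. Guide goes to the east ledge with Faye and Sol.
8. Guide goes back to the west ledge with Faye.
9. Guide goes to the east ledge with Lev and Noor.
10. Guide goes back to the west ledge with Bram.
11. Guide goes to the east ledge with Bram and Faye.

11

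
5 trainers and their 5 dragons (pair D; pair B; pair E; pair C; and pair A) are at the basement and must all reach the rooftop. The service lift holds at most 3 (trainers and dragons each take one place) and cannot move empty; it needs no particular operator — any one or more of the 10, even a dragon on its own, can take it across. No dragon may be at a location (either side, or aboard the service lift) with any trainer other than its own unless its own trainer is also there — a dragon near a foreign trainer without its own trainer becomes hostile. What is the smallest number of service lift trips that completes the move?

11

Counting alone: each trip to the rooftop takes at most 3 across and each return brings at least 1 back, so after t trips out (and t−1 returns) at most 3t − (t−1) of the 10 are across; that first reaches 10 at t = 5, so at least 9 crossings are needed.
The safety rule pushes this higher. Following every safe sequence of crossings, the most of the 10 that can be at the rooftop as the service lift arrives there on crossing 9 is 9 — never all 10.
So no plan with fewer than 11 crossings exists, and this one achieves 11:
1. dragon D and trainer D cross → the rooftop.
2. trainer D crosses ← the basement.
3. dragon B, dragon C, and dragon E cross → the rooftop.
4. dragon D crosses ← the basement.
5. trainer B, trainer C, and trainer E cross → the rooftop.
6. dragon B and trainer B cross ← the basement.
7. trainer A, trainer B, and trainer D cross → the rooftop.
8. dragon E crosses ← the basement.
9. dragon B and dragon D cross → the rooftop.
10. dragon D crosses ← the basement.
11. dragon A, dragon D, and dragon E cross → the rooftop.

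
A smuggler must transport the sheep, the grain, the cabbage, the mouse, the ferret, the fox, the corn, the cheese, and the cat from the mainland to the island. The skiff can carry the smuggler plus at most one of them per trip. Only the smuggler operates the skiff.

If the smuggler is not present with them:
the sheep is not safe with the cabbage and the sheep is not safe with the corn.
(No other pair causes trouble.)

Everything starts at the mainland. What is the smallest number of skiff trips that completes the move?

Counting alone: the smuggler can take at most 1 across per trip to the island, so moving all 9 needs at least 9 loaded trips out, with a return between consecutive ones — at least 17 crossings.
The safety rule pushes this higher. Following every safe sequence of crossings, the most of the 9 that can be at the island as the skiff arrives there on crossing 17 is 8 — never all 9.
So no plan with fewer than 19 crossings exists, and this one achieves 19:
1. Smuggler goes to the island with the sheep.
2. Smuggler goes back to the mainland alone.
3. Smuggler goes to the island with the grain.
4. Smuggler goes back to the mainland alone.
5. Smuggler goes to the island with the cabbage.
6. Smuggler goes back to the mainland with the sheep.
7. Smuggler goes to the island with the corn.
8. Smuggler goes back to the mainland alone.
9. Smuggler goes to the island with the mouse.
10. Smuggler goes back to the mainland alone.
11. Smuggler goes to the island with the ferret.
12. Smuggler goes back to the mainland alone.
13. Smuggler goes to the island with the fox.
14. Smuggler goes back to the mainland alone.
15. Smuggler goes to the island with the cheese.
16. Smuggler goes back to the mainland alone.
17. Smuggler goes to the island with the cat.
18. Smuggler goes back to the mainland alone.
19. Smuggler goes to the island with the sheep.

19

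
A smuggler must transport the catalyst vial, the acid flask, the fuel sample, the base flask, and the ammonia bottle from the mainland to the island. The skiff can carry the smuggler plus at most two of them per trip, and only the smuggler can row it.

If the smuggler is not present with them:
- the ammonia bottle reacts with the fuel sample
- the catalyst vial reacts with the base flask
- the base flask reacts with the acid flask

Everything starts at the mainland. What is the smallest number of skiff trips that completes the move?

5

Counting alone: the smuggler can take at most 2 across per trip to the island, so moving all 5 needs at least 3 loaded trips out, with a return between consecutive ones — at least 5 crossings.
The plan below uses exactly 5 crossings, so it is optimal:
1. Smuggler goes to the island with the base flask and the fuel sample.
2. Smuggler goes back to the mainland alone.
3. Smuggler goes to the island with the acid flask and the catalyst vial.
4. Smuggler goes back to the mainland with the base flask.
5. Smuggler goes to the island with the ammonia bottle and the base flask.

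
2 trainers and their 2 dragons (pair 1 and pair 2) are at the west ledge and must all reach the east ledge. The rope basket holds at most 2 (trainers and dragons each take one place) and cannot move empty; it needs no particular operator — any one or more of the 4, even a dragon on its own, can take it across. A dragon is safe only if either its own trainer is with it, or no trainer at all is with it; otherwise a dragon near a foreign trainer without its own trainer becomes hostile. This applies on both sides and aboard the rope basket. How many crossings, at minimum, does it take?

5

Counting alone: each trip to the east ledge takes at most 2 across and each return brings at least 1 back, so after t trips out (and t−1 returns) at most 2t − (t−1) of the 4 are across; that first reaches 4 at t = 3, so at least 5 crossings are needed.
The plan below uses exactly 5 crossings, so it is optimal:
1. dragon 1 and trainer 1 cross → the east ledge.
2. trainer 1 crosses ← the west ledge.
3. trainer 1 and trainer 2 cross → the east ledge.
4. trainer 2 crosses ← the west ledge.
5. dragon 2 and trainer 2 cross → the east ledge.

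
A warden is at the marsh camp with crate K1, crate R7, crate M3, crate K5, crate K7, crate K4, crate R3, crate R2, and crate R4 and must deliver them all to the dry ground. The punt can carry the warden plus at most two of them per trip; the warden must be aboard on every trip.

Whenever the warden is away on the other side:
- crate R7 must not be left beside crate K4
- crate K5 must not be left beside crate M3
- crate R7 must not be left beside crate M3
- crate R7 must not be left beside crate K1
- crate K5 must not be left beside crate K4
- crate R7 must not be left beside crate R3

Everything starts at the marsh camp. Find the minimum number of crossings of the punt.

Counting alone: the warden can take at most 2 across per trip to the dry ground, so moving all 9 needs at least 5 loaded trips out, with a return between consecutive ones — at least 9 crossings.
The safety rule pushes this higher. Following every safe sequence of crossings, the most of the 9 that can be at the dry ground as the punt arrives there on crossing 9 is 8 — never all 9.
So no plan with fewer than 11 crossings exists, and this one achieves 11:
1. Warden goes to the dry ground with crate K5 and crate R7.
2. Warden goes back to the marsh camp alone.
3. Warden goes to the dry ground with crate K7.
4. Warden goes back to the marsh camp alone.
5. Warden goes to the dry ground with crate K1 and crate M3.
6. Warden goes back to the marsh camp with crate K5 and crate R7.
7. Warden goes to the dry ground with crate K4 and crate R3.
8. Warden goes back to the marsh camp alone.
9. Warden goes to the dry ground with crate R2 and crate R4.
10. Warden goes back to the marsh camp alone.
11. Warden goes to the dry ground with crate K5 and crate R7.

11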